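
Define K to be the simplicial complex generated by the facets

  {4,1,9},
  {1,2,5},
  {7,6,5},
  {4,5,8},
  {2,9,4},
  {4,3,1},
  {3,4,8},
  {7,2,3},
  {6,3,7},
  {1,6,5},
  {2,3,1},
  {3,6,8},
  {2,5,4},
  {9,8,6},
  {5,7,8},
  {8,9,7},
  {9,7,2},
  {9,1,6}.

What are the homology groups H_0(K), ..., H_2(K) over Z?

H_0 = Z,  H_1 = Z ⊕ Z/2Z,  H_2 = 0.

K has 9 vertices, 27 edges, 18 triangles.
rank ∂_0 = 0, rank ∂_1 = 8 ⇒ b_0 = 9 − 0 − 8 = 1; all invariant factors of ∂_1 are 1 so no torsion. So H_0 ≅ Z.
rank ∂_1 = 8, rank ∂_2 = 18 ⇒ b_1 = 27 − 8 − 18 = 1; ∂_2 has invariant factor(s) [2] giving torsion. So H_1 ≅ Z ⊕ Z/2Z.
rank ∂_2 = 18, rank ∂_3 = 0 ⇒ b_2 = 18 − 18 − 0 = 0. So H_2 ≅ 0.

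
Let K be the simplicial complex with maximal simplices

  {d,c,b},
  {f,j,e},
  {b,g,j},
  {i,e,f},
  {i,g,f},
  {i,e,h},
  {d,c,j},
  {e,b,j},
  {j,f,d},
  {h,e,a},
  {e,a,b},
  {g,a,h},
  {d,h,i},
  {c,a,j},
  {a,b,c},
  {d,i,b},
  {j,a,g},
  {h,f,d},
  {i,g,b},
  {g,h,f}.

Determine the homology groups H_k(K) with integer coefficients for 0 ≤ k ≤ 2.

H_0 ≅ Z,  H_1 ≅ Z ⊕ Z/2,  H_2 = 0.

K has 10 vertices, 30 edges, 20 triangles.
rank ∂_0 = 0, rank ∂_1 = 9 ⇒ b_0 = 10 − 0 − 9 = 1; all invariant factors of ∂_1 are 1 so no torsion. So H_0 ≅ Z.
rank ∂_1 = 9, rank ∂_2 = 20 ⇒ b_1 = 30 − 9 − 20 = 1; ∂_2 has invariant factor(s) [2] giving torsion. So H_1 ≅ Z ⊕ Z/2.
rank ∂_2 = 20, rank ∂_3 = 0 ⇒ b_2 = 20 − 20 − 0 = 0. So H_2 ≅ 0.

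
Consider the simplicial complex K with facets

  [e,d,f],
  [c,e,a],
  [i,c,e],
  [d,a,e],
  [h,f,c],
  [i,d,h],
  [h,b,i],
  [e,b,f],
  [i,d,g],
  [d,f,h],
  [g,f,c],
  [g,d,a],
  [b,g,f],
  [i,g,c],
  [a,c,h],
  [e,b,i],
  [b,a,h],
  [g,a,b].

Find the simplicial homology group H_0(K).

H_0 ≅ Z.

We work with the vertex ordering a < b < c < d < e < f < g < h < i. The simplices of K, each written with vertices in increasing order, are:

  0-simplices (9): a, b, c, d, e, f, g, h, i
  1-simplices (27): ab, ac, ad, ae, ag, ah, be, bf, bg, bh, bi, ce, cf, cg, ch, ci, de, df, dg, dh, di, ef, ei, fg, fh, gi, hi
  2-simplices (18): abg, abh, ace, ach, ade, adg, bef, bei, bfg, bhi, cei, cfg, cfh, cgi, def, dfh, dgi, dhi

so the chain groups are C_0 ≅ Z^9, C_1 ≅ Z^27, C_2 ≅ Z^18.

Boundary ∂_1: C_1 → C_0 maps an edge to its endpoints' difference, ∂[p,q] = q − p. For instance
  ∂ei = i − e.
As a 9×27 matrix over Z this has rank 8, with invariant factors (1,1,1,1,1,1,1,1).

∂_2: C_2 → C_1 sends each 2-simplex [p,q,r] to [q,r] − [p,r] + [p,q]. For instance
  ∂abg = bg − ag + ab,
  ∂cei = ei − ci + ce.
The resulting 27×18 matrix has rank 17, and its Smith normal form has invariant factors (1,1,1,1,1,1,1,1,1,1,1,1,1,1,1,1,1).

Computing H_k = (kernel of ∂_k) / (image of ∂_{k+1}):

  H_0: rank C_0 − rank ∂_1 = 9 − 8 = 1, and the invariant factors of ∂_1 are all 1, so H_0 ≅ Z.

(K is a triangulation of the torus T^2.)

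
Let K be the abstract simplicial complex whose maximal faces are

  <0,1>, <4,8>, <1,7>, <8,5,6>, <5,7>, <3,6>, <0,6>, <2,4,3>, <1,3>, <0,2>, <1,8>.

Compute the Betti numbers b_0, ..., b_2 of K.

b_0 = 1, b_1 = 5, b_2 = 0.

Take the total order 0 < 1 < 2 < 3 < 4 < 5 < 6 < 7 < 8 on the vertex set. Then K (dimension 2) consists of the simplices:

  0-simplices (9): [0], [1], [2], [3], [4], [5], [6], [7], [8]
  1-simplices (15): [0,1], [0,2], [0,6], [1,3], [1,7], [1,8], [2,3], [2,4], [3,4], [3,6], [4,8], [5,6], [5,7], [5,8], [6,8]
  2-simplices (2): [2,3,4], [5,6,8]

Hence C_0 ≅ Z^9, C_1 ≅ Z^15, C_2 ≅ Z^2.

∂_1: C_1 → C_0 sends each edge [p,q] (with p < q) to q − p. For instance
  ∂[2,3] = [3] − [2].
The resulting 9×15 matrix has rank 8, and its Smith normal form has invariant factors (1,1,1,1,1,1,1,1).

The boundary map ∂_2: C_2 → C_1 sends each 2-simplex [p,q,r] to [q,r] − [p,r] + [p,q]. For instance
  ∂[2,3,4] = [3,4] − [2,4] + [2,3],
  ∂[5,6,8] = [6,8] − [5,8] + [5,6].
This gives a 15×2 integer matrix of rank 2; reducing to Smith normal form yields diagonal entries (1,1).

Reading off H_k = ker ∂_k / im ∂_{k+1}:

  H_0: rank C_0 − rank ∂_1 = 9 − 8 = 1, and the invariant factors of ∂_1 are all 1, so H_0 ≅ Z.
  H_1: rank ker ∂_1 − rank ∂_2 = (15 − 8) − 2 = 5, and the invariant factors of ∂_2 are all 1, so H_1 ≅ Z^5.
  H_2: rank ker ∂_2 − rank ∂_3 = (2 − 2) − 0 = 0, and there is no ∂_3, so H_2 ≅ 0.

As a check, the Euler characteristic is 9 − 15 + 2 = -4, which agrees with 1 − 5 + 0 = -4.

Hence the Betti numbers are b_0 = 1, b_1 = 5, b_2 = 0.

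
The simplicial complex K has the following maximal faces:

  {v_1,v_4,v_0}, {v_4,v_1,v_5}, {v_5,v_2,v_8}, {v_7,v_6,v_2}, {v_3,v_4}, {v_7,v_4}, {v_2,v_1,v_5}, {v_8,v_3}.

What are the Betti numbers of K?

b_0 = 1, b_1 = 2, b_2 = 0.

Fix the vertex order v_0 < v_1 < v_2 < v_3 < v_4 < v_5 < v_6 < v_7 < v_8 and write every simplex with vertices in increasing order. Then dim K = 2 and the simplices of K are:

  0-simplices (9): [v_0], [v_1], [v_2], [v_3], [v_4], [v_5], [v_6], [v_7], [v_8]
  1-simplices (15): (15 of them)
  2-simplices (5): [v_0,v_1,v_4], [v_1,v_2,v_5], [v_1,v_4,v_5], [v_2,v_5,v_8], [v_2,v_6,v_7]

Hence C_0 ≅ Z^9, C_1 ≅ Z^15, C_2 ≅ Z^5.

Boundary ∂_1: C_1 → C_0 maps an edge to its endpoints' difference, ∂[p,q] = q − p. For instance
  ∂[v_1,v_4] = [v_4] − [v_1].
The resulting 9×15 matrix has rank 8, and its Smith normal form has invariant factors (1,1,1,1,1,1,1,1).

The boundary map ∂_2: C_2 → C_1 acts by ∂[p,q,r] = [q,r] − [p,r] + [p,q]. For instance
  ∂[v_1,v_4,v_5] = [v_4,v_5] − [v_1,v_5] + [v_1,v_4],
  ∂[v_1,v_2,v_5] = [v_2,v_5] − [v_1,v_5] + [v_1,v_2].
The resulting 15×5 matrix has rank 5, and its Smith normal form has invariant factors (1,1,1,1,1).

From H_k ≅ ker(∂_k) / im(∂_{k+1}) we obtain:

  H_0: rank C_0 − rank ∂_1 = 9 − 8 = 1, and the invariant factors of ∂_1 are all 1, so H_0 = Z.
  H_1: rank ker ∂_1 − rank ∂_2 = (15 − 8) − 5 = 2, and the invariant factors of ∂_2 are all 1, so H_1 = Z^2.
  H_2: rank ker ∂_2 − rank ∂_3 = (5 − 5) − 0 = 0, and there is no ∂_3, so H_2 = 0.

As a check, the Euler characteristic is 9 − 15 + 5 = -1, which agrees with 1 − 2 + 0 = -1.

Hence the Betti numbers are b_0 = 1, b_1 = 2, b_2 = 0.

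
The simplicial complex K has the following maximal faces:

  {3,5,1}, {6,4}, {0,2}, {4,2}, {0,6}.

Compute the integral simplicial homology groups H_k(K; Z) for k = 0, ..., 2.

H_0 ≅ Z^2,  H_1 ≅ Z,  H_2 = 0.

Fix the vertex order 0 < 1 < 2 < 3 < 4 < 5 < 6 and write every simplex with vertices in increasing order. Then dim K = 2 and the simplices of K are:

  0-simplices (7): [0], [1], [2], [3], [4], [5], [6]
  1-simplices (7): [0,2], [0,6], [1,3], [1,5], [2,4], [3,5], [4,6]
  2-simplices (1): [1,3,5]

giving chain groups C_0 ≅ Z^7, C_1 ≅ Z^7, C_2 ≅ Z^1.

∂_1: C_1 → C_0 is given by ∂[p,q] = [q] − [p]. For instance
  ∂[3,5] = [5] − [3].
The resulting 7×7 matrix has rank 5, and its Smith normal form has invariant factors (1,1,1,1,1).

∂_2: C_2 → C_1 acts by ∂[p,q,r] = [q,r] − [p,r] + [p,q]. For instance
  ∂[1,3,5] = [3,5] − [1,5] + [1,3].
The 7×1 boundary matrix has rank 1 and Smith normal form diag(1).

Now H_k = ker ∂_k / im ∂_{k+1}, so:

  H_0: rank C_0 − rank ∂_1 = 7 − 5 = 2, and the invariant factors of ∂_1 are all 1, so H_0 ≅ Z^2.
  H_1: rank ker ∂_1 − rank ∂_2 = (7 − 5) − 1 = 1, and the invariant factors of ∂_2 are all 1, so H_1 ≅ Z.
  H_2: rank ker ∂_2 − rank ∂_3 = (1 − 1) − 0 = 0, and there is no ∂_3, so H_2 ≅ 0.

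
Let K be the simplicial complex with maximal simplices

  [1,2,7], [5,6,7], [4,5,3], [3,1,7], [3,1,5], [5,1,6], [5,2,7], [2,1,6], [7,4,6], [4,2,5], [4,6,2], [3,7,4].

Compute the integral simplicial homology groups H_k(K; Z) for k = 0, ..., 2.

K has 7 vertices, 18 edges, 12 triangles.
rank ∂_0 = 0, rank ∂_1 = 6 ⇒ b_0 = 7 − 0 − 6 = 1; all invariant factors of ∂_1 are 1 so no torsion. So H_0 = Z.
rank ∂_1 = 6, rank ∂_2 = 12 ⇒ b_1 = 18 − 6 − 12 = 0; ∂_2 has invariant factor(s) [2] giving torsion. So H_1 = Z/2Z.
rank ∂_2 = 12, rank ∂_3 = 0 ⇒ b_2 = 12 − 12 − 0 = 0. So H_2 = 0.

H_0 = Z,  H_1 = Z/2Z,  H_2 = 0.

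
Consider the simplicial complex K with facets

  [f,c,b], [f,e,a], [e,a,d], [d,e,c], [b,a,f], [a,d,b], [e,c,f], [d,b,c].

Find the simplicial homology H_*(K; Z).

K has 6 vertices, 12 edges, 8 triangles.
rank ∂_0 = 0, rank ∂_1 = 5 ⇒ b_0 = 6 − 0 − 5 = 1; all invariant factors of ∂_1 are 1 so no torsion. So H_0 = Z.
rank ∂_1 = 5, rank ∂_2 = 7 ⇒ b_1 = 12 − 5 − 7 = 0; all invariant factors of ∂_2 are 1 so no torsion. So H_1 = 0.
rank ∂_2 = 7, rank ∂_3 = 0 ⇒ b_2 = 8 − 7 − 0 = 1. So H_2 = Z.

H_0 ≅ Z,  H_1 = 0,  H_2 ≅ Z.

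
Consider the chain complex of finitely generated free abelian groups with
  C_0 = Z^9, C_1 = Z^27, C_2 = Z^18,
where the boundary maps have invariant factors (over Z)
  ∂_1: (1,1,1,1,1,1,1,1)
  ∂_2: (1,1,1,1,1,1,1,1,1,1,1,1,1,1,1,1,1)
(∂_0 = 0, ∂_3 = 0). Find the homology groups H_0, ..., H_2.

H_0: b_0 = 9 − 0 − 8 = 1; torsion from ∂_1 factors > 1: none. So H_0 = Z.
H_1: b_1 = 27 − 8 − 17 = 2; torsion from ∂_2 factors > 1: none. So H_1 = Z^2.
H_2: b_2 = 18 − 17 − 0 = 1; torsion from ∂_3 factors > 1: none. So H_2 = Z.

H_0 = Z,  H_1 = Z^2,  H_2 = Z.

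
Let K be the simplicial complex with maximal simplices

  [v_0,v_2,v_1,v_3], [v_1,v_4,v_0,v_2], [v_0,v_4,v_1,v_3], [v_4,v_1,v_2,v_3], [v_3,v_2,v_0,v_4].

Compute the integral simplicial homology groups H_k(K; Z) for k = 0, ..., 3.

H_0 ≅ Z,  H_1 = 0,  H_2 = 0,  H_3 ≅ Z.

K has 5 vertices, 10 edges, 10 triangles, 5 3-simplices.
rank ∂_0 = 0, rank ∂_1 = 4 ⇒ b_0 = 5 − 0 − 4 = 1; all invariant factors of ∂_1 are 1 so no torsion. So H_0 ≅ Z.
rank ∂_1 = 4, rank ∂_2 = 6 ⇒ b_1 = 10 − 4 − 6 = 0; all invariant factors of ∂_2 are 1 so no torsion. So H_1 ≅ 0.
rank ∂_2 = 6, rank ∂_3 = 4 ⇒ b_2 = 10 − 6 − 4 = 0; all invariant factors of ∂_3 are 1 so no torsion. So H_2 ≅ 0.
rank ∂_3 = 4, rank ∂_4 = 0 ⇒ b_3 = 5 − 4 − 0 = 1. So H_3 ≅ Z.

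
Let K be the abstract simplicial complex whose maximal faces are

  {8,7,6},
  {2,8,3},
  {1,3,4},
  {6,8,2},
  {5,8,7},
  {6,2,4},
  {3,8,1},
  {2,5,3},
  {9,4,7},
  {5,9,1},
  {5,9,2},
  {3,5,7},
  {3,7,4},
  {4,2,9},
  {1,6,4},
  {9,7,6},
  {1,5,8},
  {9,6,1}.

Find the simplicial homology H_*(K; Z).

H_0 = Z,  H_1 = Z ⊕ Z/2Z,  H_2 = 0.

We work with the vertex ordering 1 < 2 < 3 < 4 < 5 < 6 < 7 < 8 < 9. The simplices of K, each written with vertices in increasing order, are:

  0-simplices (9): [1], [2], [3], [4], [5], [6], [7], [8], [9]
  1-simplices (27): (27 of them)
  2-simplices (18): [1,3,4], [1,3,8], [1,4,6], [1,5,8], [1,5,9], [1,6,9], [2,3,5], [2,3,8], [2,4,6], [2,4,9], [2,5,9], [2,6,8], [3,4,7], [3,5,7], [4,7,9], [5,7,8], [6,7,8], [6,7,9]

giving chain groups C_0 ≅ Z^9, C_1 ≅ Z^27, C_2 ≅ Z^18.

The boundary map ∂_1: C_1 → C_0 maps an edge to its endpoints' difference, ∂[p,q] = q − p. For instance
  ∂[3,5] = [5] − [3].
The resulting 9×27 matrix has rank 8, and its Smith normal form has invariant factors (1,1,1,1,1,1,1,1).

Boundary ∂_2: C_2 → C_1 sends each 2-simplex [p,q,r] to [q,r] − [p,r] + [p,q]. For instance
  ∂[1,3,4] = [3,4] − [1,4] + [1,3],
  ∂[1,3,8] = [3,8] − [1,8] + [1,3].
The 27×18 boundary matrix has rank 18 and Smith normal form diag(1,1,1,1,1,1,1,1,1,1,1,1,1,1,1,1,1,2).

Now H_k = ker ∂_k / im ∂_{k+1}, so:

  H_0: rank C_0 − rank ∂_1 = 9 − 8 = 1, and the invariant factors of ∂_1 are all 1, so H_0 = Z.
  H_1: rank ker ∂_1 − rank ∂_2 = (27 − 8) − 18 = 1, and ∂_2 has invariant factor 2 > 1, so H_1 = Z ⊕ Z/2Z.
  H_2: rank ker ∂_2 − rank ∂_3 = (18 − 18) − 0 = 0, and there is no ∂_3, so H_2 = 0.

As a check, the Euler characteristic is 9 − 27 + 18 = 0, which agrees with 1 − 1 + 0 = 0.
(K is a triangulation of the Klein bottle.)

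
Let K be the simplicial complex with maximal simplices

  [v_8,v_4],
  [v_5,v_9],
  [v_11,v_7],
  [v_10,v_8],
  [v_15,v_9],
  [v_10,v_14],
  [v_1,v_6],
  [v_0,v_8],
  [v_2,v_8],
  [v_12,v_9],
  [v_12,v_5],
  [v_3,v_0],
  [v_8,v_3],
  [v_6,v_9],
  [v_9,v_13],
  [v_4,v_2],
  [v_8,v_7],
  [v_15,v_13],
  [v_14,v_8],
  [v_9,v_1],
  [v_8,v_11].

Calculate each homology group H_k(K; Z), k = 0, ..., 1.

Fix the vertex order v_0 < v_1 < v_2 < v_3 < v_4 < v_5 < v_6 < v_7 < v_8 < v_9 < v_10 < v_11 < v_12 < v_13 < v_14 < v_15 and write every simplex with vertices in increasing order. Then dim K = 1 and the simplices of K are:

  0-simplices (16): [v_0], [v_1], [v_2], [v_3], [v_4], [v_5], [v_6], [v_7], [v_8], [v_9], [v_10], [v_11], [v_12], [v_13], [v_14], [v_15]
  1-simplices (21): (21 of them)

giving chain groups C_0 ≅ Z^16, C_1 ≅ Z^21.

∂_1: C_1 → C_0 maps an edge to its endpoints' difference, ∂[p,q] = q − p. For instance
  ∂[v_2,v_4] = [v_4] − [v_2].
The resulting 16×21 matrix has rank 14, and its Smith normal form has invariant factors (1,1,1,1,1,1,1,1,1,1,1,1,1,1).

Computing H_k = (kernel of ∂_k) / (image of ∂_{k+1}):

  H_0: rank C_0 − rank ∂_1 = 16 − 14 = 2, and the invariant factors of ∂_1 are all 1, so H_0 = Z^2.
  H_1: rank ker ∂_1 − rank ∂_2 = (21 − 14) − 0 = 7, and there is no ∂_2, so H_1 = Z^7.

As a check, the Euler characteristic is 16 − 21 = -5, which agrees with 2 − 7 = -5.

H_0 = Z^2,  H_1 = Z^7.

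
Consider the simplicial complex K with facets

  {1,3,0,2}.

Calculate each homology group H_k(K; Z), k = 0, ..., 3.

Order the vertices as 0 < 1 < 2 < 3. Listing each simplex with vertices in this order, K has dimension 3 with simplices:

  0-simplices (4): [0], [1], [2], [3]
  1-simplices (6): [0,1], [0,2], [0,3], [1,2], [1,3], [2,3]
  2-simplices (4): [0,1,2], [0,1,3], [0,2,3], [1,2,3]
  3-simplices (1): [0,1,2,3]

giving chain groups C_0 ≅ Z^4, C_1 ≅ Z^6, C_2 ≅ Z^4, C_3 ≅ Z^1.

∂_1: C_1 → C_0 maps an edge to its endpoints' difference, ∂[p,q] = q − p.
The 4×6 boundary matrix has rank 3 and Smith normal form diag(1,1,1).

The boundary map ∂_2: C_2 → C_1 maps a triangle to the signed sum of its edges. For instance
  ∂[0,2,3] = [2,3] − [0,3] + [0,2],
  ∂[1,2,3] = [2,3] − [1,3] + [1,2].
The resulting 6×4 matrix has rank 3, and its Smith normal form has invariant factors (1,1,1).

∂_3: C_3 → C_2 sends each 3-simplex σ to the alternating sum Σ_i (−1)^i (σ with its i-th vertex removed). For instance
  ∂[0,1,2,3] = [1,2,3] − [0,2,3] + [0,1,3] − [0,1,2].
This gives a 4×1 integer matrix of rank 1; reducing to Smith normal form yields diagonal entries (1).

From H_k ≅ ker(∂_k) / im(∂_{k+1}) we obtain:

  H_0: rank C_0 − rank ∂_1 = 4 − 3 = 1, and the invariant factors of ∂_1 are all 1, so H_0 = Z.
  H_1: rank ker ∂_1 − rank ∂_2 = (6 − 3) − 3 = 0, and the invariant factors of ∂_2 are all 1, so H_1 = 0.
  H_2: rank ker ∂_2 − rank ∂_3 = (4 − 3) − 1 = 0, and the invariant factors of ∂_3 are all 1, so H_2 = 0.
  H_3: rank ker ∂_3 − rank ∂_4 = (1 − 1) − 0 = 0, and there is no ∂_4, so H_3 = 0.

H_0 = Z,  H_1 = 0,  H_2 = 0,  H_3 = 0.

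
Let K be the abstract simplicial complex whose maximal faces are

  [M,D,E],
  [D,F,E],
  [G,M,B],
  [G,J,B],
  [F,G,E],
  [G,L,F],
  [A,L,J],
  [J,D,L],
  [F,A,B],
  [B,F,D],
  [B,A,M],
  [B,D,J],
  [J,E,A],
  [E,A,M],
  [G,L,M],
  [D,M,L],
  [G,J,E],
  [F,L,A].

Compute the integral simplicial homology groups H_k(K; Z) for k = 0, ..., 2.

H_0 ≅ Z,  H_1 ≅ Z^2,  H_2 ≅ Z.

K has 9 vertices, 27 edges, 18 triangles.
rank ∂_0 = 0, rank ∂_1 = 8 ⇒ b_0 = 9 − 0 − 8 = 1; all invariant factors of ∂_1 are 1 so no torsion. So H_0 = Z.
rank ∂_1 = 8, rank ∂_2 = 17 ⇒ b_1 = 27 − 8 − 17 = 2; all invariant factors of ∂_2 are 1 so no torsion. So H_1 = Z^2.
rank ∂_2 = 17, rank ∂_3 = 0 ⇒ b_2 = 18 − 17 − 0 = 1. So H_2 = Z.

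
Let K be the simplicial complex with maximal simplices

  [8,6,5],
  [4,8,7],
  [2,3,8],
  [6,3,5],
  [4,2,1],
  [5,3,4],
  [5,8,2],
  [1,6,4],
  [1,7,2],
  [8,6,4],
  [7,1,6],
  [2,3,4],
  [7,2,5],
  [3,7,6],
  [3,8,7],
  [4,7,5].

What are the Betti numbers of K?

b_0 = 1, b_1 = 2, b_2 = 1.

We work with the vertex ordering 1 < 2 < 3 < 4 < 5 < 6 < 7 < 8. The simplices of K, each written with vertices in increasing order, are:

  0-simplices (8): [1], [2], [3], [4], [5], [6], [7], [8]
  1-simplices (24): (24 of them)
  2-simplices (16): [1,2,4], [1,2,7], [1,4,6], [1,6,7], [2,3,4], [2,3,8], [2,5,7], [2,5,8], [3,4,5], [3,5,6], [3,6,7], [3,7,8], [4,5,7], [4,6,8], [4,7,8], [5,6,8]

Hence C_0 ≅ Z^8, C_1 ≅ Z^24, C_2 ≅ Z^16.

Boundary ∂_1: C_1 → C_0 is given by ∂[p,q] = [q] − [p]. For instance
  ∂[2,7] = [7] − [2].
The 8×24 boundary matrix has rank 7 and Smith normal form diag(1,1,1,1,1,1,1).

The boundary map ∂_2: C_2 → C_1 maps a triangle to the signed sum of its edges. For instance
  ∂[2,3,4] = [3,4] − [2,4] + [2,3],
  ∂[4,7,8] = [7,8] − [4,8] + [4,7].
The resulting 24×16 matrix has rank 15, and its Smith normal form has invariant factors (1,1,1,1,1,1,1,1,1,1,1,1,1,1,1).

From H_k ≅ ker(∂_k) / im(∂_{k+1}) we obtain:

  H_0: rank C_0 − rank ∂_1 = 8 − 7 = 1, and the invariant factors of ∂_1 are all 1, so H_0 ≅ Z.
  H_1: rank ker ∂_1 − rank ∂_2 = (24 − 7) − 15 = 2, and the invariant factors of ∂_2 are all 1, so H_1 ≅ Z^2.
  H_2: rank ker ∂_2 − rank ∂_3 = (16 − 15) − 0 = 1, and there is no ∂_3, so H_2 ≅ Z.

As a check, the Euler characteristic is 8 − 24 + 16 = 0, which agrees with 1 − 2 + 1 = 0.
(K is a triangulation of the torus T^2.)

Hence the Betti numbers are b_0 = 1, b_1 = 2, b_2 = 1.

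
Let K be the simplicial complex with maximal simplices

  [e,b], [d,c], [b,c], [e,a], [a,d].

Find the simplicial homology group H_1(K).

H_1 = Z.

We work with the vertex ordering a < b < c < d < e. The simplices of K, each written with vertices in increasing order, are:

  0-simplices (5): a, b, c, d, e
  1-simplices (5): ad, ae, bc, be, cd

giving chain groups C_0 ≅ Z^5, C_1 ≅ Z^5.

∂_1: C_1 → C_0 sends each edge [p,q] (with p < q) to q − p. For instance
  ∂ae = e − a.
The 5×5 boundary matrix has rank 4 and Smith normal form diag(1,1,1,1).

Reading off H_k = ker ∂_k / im ∂_{k+1}:

  H_1: rank ker ∂_1 − rank ∂_2 = (5 − 4) − 0 = 1, and there is no ∂_2, so H_1 = Z.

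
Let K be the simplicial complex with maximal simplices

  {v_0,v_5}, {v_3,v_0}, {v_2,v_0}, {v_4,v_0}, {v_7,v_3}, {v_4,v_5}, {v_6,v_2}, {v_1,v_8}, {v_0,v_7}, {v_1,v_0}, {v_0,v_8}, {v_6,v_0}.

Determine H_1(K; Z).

Take the total order v_0 < v_1 < v_2 < v_3 < v_4 < v_5 < v_6 < v_7 < v_8 on the vertex set. Then K (dimension 1) consists of the simplices:

  0-simplices (9): [v_0], [v_1], [v_2], [v_3], [v_4], [v_5], [v_6], [v_7], [v_8]
  1-simplices (12): [v_0,v_1], [v_0,v_2], [v_0,v_3], [v_0,v_4], [v_0,v_5], [v_0,v_6], [v_0,v_7], [v_0,v_8], [v_1,v_8], [v_2,v_6], [v_3,v_7], [v_4,v_5]

so the chain groups are C_0 ≅ Z^9, C_1 ≅ Z^12.

∂_1: C_1 → C_0 sends each edge [p,q] (with p < q) to q − p.
As a 9×12 matrix over Z this has rank 8, with invariant factors (1,1,1,1,1,1,1,1).

Reading off H_k = ker ∂_k / im ∂_{k+1}:

  H_1: rank ker ∂_1 − rank ∂_2 = (12 − 8) − 0 = 4, and there is no ∂_2, so H_1 = Z^4.

(K is a triangulation of a wedge of 4 circles.)

H_1 ≅ Z^4.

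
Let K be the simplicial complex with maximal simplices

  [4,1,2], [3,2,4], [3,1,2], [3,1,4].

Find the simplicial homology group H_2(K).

H_2 ≅ Z.

K has 4 vertices, 6 edges, 4 triangles.
rank ∂_2 = 3, rank ∂_3 = 0 ⇒ b_2 = 4 − 3 − 0 = 1. So H_2 ≅ Z.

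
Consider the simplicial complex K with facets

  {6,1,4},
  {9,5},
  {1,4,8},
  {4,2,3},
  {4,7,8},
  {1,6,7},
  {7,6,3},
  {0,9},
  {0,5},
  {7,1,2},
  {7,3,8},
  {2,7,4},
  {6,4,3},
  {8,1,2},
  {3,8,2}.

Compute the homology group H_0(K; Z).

K has 10 vertices, 21 edges, 12 triangles.
rank ∂_0 = 0, rank ∂_1 = 8 ⇒ b_0 = 10 − 0 − 8 = 2; all invariant factors of ∂_1 are 1 so no torsion. So H_0 = Z^2.

H_0 = Z^2.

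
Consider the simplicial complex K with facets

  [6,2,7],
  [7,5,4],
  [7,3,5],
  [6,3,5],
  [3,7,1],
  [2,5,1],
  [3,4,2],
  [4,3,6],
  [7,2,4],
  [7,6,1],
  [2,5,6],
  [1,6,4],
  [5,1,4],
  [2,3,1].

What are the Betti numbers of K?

b_0 = 1, b_1 = 2, b_2 = 1.

Fix the vertex order 1 < 2 < 3 < 4 < 5 < 6 < 7 and write every simplex with vertices in increasing order. Then dim K = 2 and the simplices of K are:

  0-simplices (7): [1], [2], [3], [4], [5], [6], [7]
  1-simplices (21): [1,2], [1,3], [1,4], [1,5], [1,6], [1,7], [2,3], [2,4], [2,5], [2,6], [2,7], [3,4], [3,5], [3,6], [3,7], [4,5], [4,6], [4,7], [5,6], [5,7], [6,7]
  2-simplices (14): [1,2,3], [1,2,5], [1,3,7], [1,4,5], [1,4,6], [1,6,7], [2,3,4], [2,4,7], [2,5,6], [2,6,7], [3,4,6], [3,5,6], [3,5,7], [4,5,7]

Hence C_0 ≅ Z^7, C_1 ≅ Z^21, C_2 ≅ Z^14.

Boundary ∂_1: C_1 → C_0 sends each edge [p,q] (with p < q) to q − p. For instance
  ∂[2,3] = [3] − [2].
As a 7×21 matrix over Z this has rank 6, with invariant factors (1,1,1,1,1,1).

∂_2: C_2 → C_1 maps a triangle to the signed sum of its edges. For instance
  ∂[1,4,5] = [4,5] − [1,5] + [1,4],
  ∂[2,5,6] = [5,6] − [2,6] + [2,5].
This gives a 21×14 integer matrix of rank 13; reducing to Smith normal form yields diagonal entries (1,1,1,1,1,1,1,1,1,1,1,1,1).

Reading off H_k = ker ∂_k / im ∂_{k+1}:

  H_0: rank C_0 − rank ∂_1 = 7 − 6 = 1, and the invariant factors of ∂_1 are all 1, so H_0 ≅ Z.
  H_1: rank ker ∂_1 − rank ∂_2 = (21 − 6) − 13 = 2, and the invariant factors of ∂_2 are all 1, so H_1 ≅ Z^2.
  H_2: rank ker ∂_2 − rank ∂_3 = (14 − 13) − 0 = 1, and there is no ∂_3, so H_2 ≅ Z.

As a check, the Euler characteristic is 7 − 21 + 14 = 0, which agrees with 1 − 2 + 1 = 0.
(K is a triangulation of the torus T^2.)

Hence the Betti numbers are b_0 = 1, b_1 = 2, b_2 = 1.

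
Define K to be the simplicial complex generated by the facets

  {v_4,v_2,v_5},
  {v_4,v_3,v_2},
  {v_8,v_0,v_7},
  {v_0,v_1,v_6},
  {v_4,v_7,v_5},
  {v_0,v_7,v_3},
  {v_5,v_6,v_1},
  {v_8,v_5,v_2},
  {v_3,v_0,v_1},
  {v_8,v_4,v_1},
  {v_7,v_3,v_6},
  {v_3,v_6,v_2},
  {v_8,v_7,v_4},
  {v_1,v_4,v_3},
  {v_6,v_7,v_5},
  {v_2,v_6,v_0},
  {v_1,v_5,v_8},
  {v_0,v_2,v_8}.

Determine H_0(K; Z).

We work with the vertex ordering v_0 < v_1 < v_2 < v_3 < v_4 < v_5 < v_6 < v_7 < v_8. The simplices of K, each written with vertices in increasing order, are:

  0-simplices (9): [v_0], [v_1], [v_2], [v_3], [v_4], [v_5], [v_6], [v_7], [v_8]
  1-simplices (27): (27 of them)
  2-simplices (18): (18 of them)

giving chain groups C_0 ≅ Z^9, C_1 ≅ Z^27, C_2 ≅ Z^18.

∂_1: C_1 → C_0 maps an edge to its endpoints' difference, ∂[p,q] = q − p. For instance
  ∂[v_3,v_7] = [v_7] − [v_3].
The 9×27 boundary matrix has rank 8 and Smith normal form diag(1,1,1,1,1,1,1,1).

The boundary map ∂_2: C_2 → C_1 sends each 2-simplex [p,q,r] to [q,r] − [p,r] + [p,q]. For instance
  ∂[v_0,v_1,v_3] = [v_1,v_3] − [v_0,v_3] + [v_0,v_1],
  ∂[v_2,v_5,v_8] = [v_5,v_8] − [v_2,v_8] + [v_2,v_5].
The 27×18 boundary matrix has rank 18 and Smith normal form diag(1,1,1,1,1,1,1,1,1,1,1,1,1,1,1,1,1,2).

From H_k ≅ ker(∂_k) / im(∂_{k+1}) we obtain:

  H_0: rank C_0 − rank ∂_1 = 9 − 8 = 1, and the invariant factors of ∂_1 are all 1, so H_0 = Z.

(K is a triangulation of the Klein bottle.)

H_0 = Z.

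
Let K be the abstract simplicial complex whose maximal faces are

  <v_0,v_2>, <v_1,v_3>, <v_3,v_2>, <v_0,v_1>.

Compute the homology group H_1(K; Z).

Order the vertices as v_0 < v_1 < v_2 < v_3. Listing each simplex with vertices in this order, K has dimension 1 with simplices:

  0-simplices (4): [v_0], [v_1], [v_2], [v_3]
  1-simplices (4): [v_0,v_1], [v_0,v_2], [v_1,v_3], [v_2,v_3]

so the chain groups are C_0 ≅ Z^4, C_1 ≅ Z^4.

∂_1: C_1 → C_0 is given by ∂[p,q] = [q] − [p].
As a 4×4 matrix over Z this has rank 3, with invariant factors (1,1,1).

Now H_k = ker ∂_k / im ∂_{k+1}, so:

  H_1: rank ker ∂_1 − rank ∂_2 = (4 − 3) − 0 = 1, and there is no ∂_2, so H_1 = Z.

(K is a triangulation of the circle S^1.)

H_1 ≅ Z.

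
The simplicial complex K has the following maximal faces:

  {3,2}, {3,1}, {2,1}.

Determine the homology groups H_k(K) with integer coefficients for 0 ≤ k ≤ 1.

H_0 ≅ Z,  H_1 ≅ Z.

Fix the vertex order 1 < 2 < 3 and write every simplex with vertices in increasing order. Then dim K = 1 and the simplices of K are:

  0-simplices (3): [1], [2], [3]
  1-simplices (3): [1,2], [1,3], [2,3]

giving chain groups C_0 ≅ Z^3, C_1 ≅ Z^3.

Boundary ∂_1: C_1 → C_0 maps an edge to its endpoints' difference, ∂[p,q] = q − p.
As a 3×3 matrix over Z this has rank 2, with invariant factors (1,1).

From H_k ≅ ker(∂_k) / im(∂_{k+1}) we obtain:

  H_0: rank C_0 − rank ∂_1 = 3 − 2 = 1, and the invariant factors of ∂_1 are all 1, so H_0 ≅ Z.
  H_1: rank ker ∂_1 − rank ∂_2 = (3 − 2) − 0 = 1, and there is no ∂_2, so H_1 ≅ Z.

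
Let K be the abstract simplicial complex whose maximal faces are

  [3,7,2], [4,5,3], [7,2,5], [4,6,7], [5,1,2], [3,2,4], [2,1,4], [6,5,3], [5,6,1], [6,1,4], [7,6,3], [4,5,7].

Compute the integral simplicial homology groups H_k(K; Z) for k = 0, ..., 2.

H_0 = Z,  H_1 = Z/2,  H_2 = 0.

Take the total order 1 < 2 < 3 < 4 < 5 < 6 < 7 on the vertex set. Then K (dimension 2) consists of the simplices:

  0-simplices (7): [1], [2], [3], [4], [5], [6], [7]
  1-simplices (18): [1,2], [1,4], [1,5], [1,6], [2,3], [2,4], [2,5], [2,7], [3,4], [3,5], [3,6], [3,7], [4,5], [4,6], [4,7], [5,6], [5,7], [6,7]
  2-simplices (12): [1,2,4], [1,2,5], [1,4,6], [1,5,6], [2,3,4], [2,3,7], [2,5,7], [3,4,5], [3,5,6], [3,6,7], [4,5,7], [4,6,7]

Hence C_0 ≅ Z^7, C_1 ≅ Z^18, C_2 ≅ Z^12.

∂_1: C_1 → C_0 sends each edge [p,q] (with p < q) to q − p. For instance
  ∂[4,7] = [7] − [4].
As a 7×18 matrix over Z this has rank 6, with invariant factors (1,1,1,1,1,1).

Boundary ∂_2: C_2 → C_1 maps a triangle to the signed sum of its edges. For instance
  ∂[1,2,4] = [2,4] − [1,4] + [1,2],
  ∂[2,3,7] = [3,7] − [2,7] + [2,3].
The 18×12 boundary matrix has rank 12 and Smith normal form diag(1,1,1,1,1,1,1,1,1,1,1,2).

Computing H_k = (kernel of ∂_k) / (image of ∂_{k+1}):

  H_0: rank C_0 − rank ∂_1 = 7 − 6 = 1, and the invariant factors of ∂_1 are all 1, so H_0 = Z.
  H_1: rank ker ∂_1 − rank ∂_2 = (18 − 6) − 12 = 0, and ∂_2 has invariant factor 2 > 1, so H_1 = Z/2.
  H_2: rank ker ∂_2 − rank ∂_3 = (12 − 12) − 0 = 0, and there is no ∂_3, so H_2 = 0.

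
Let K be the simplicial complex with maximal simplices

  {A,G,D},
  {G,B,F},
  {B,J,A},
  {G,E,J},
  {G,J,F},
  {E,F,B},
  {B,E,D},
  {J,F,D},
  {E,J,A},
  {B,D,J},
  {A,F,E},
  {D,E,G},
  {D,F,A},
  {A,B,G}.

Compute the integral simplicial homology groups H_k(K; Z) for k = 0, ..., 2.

H_0 ≅ Z,  H_1 ≅ Z^2,  H_2 ≅ Z.

Fix the vertex order A < B < D < E < F < G < J and write every simplex with vertices in increasing order. Then dim K = 2 and the simplices of K are:

  0-simplices (7): A, B, D, E, F, G, J
  1-simplices (21): AB, AD, AE, AF, AG, AJ, BD, BE, BF, BG, BJ, DE, DF, DG, DJ, EF, EG, EJ, FG, FJ, GJ
  2-simplices (14): ABG, ABJ, ADF, ADG, AEF, AEJ, BDE, BDJ, BEF, BFG, DEG, DFJ, EGJ, FGJ

giving chain groups C_0 ≅ Z^7, C_1 ≅ Z^21, C_2 ≅ Z^14.

Boundary ∂_1: C_1 → C_0 maps an edge to its endpoints' difference, ∂[p,q] = q − p. For instance
  ∂DE = E − D.
The resulting 7×21 matrix has rank 6, and its Smith normal form has invariant factors (1,1,1,1,1,1).

Boundary ∂_2: C_2 → C_1 maps a triangle to the signed sum of its edges. For instance
  ∂BDE = DE − BE + BD,
  ∂AEJ = EJ − AJ + AE.
As a 21×14 matrix over Z this has rank 13, with invariant factors (1,1,1,1,1,1,1,1,1,1,1,1,1).

Reading off H_k = ker ∂_k / im ∂_{k+1}:

  H_0: rank C_0 − rank ∂_1 = 7 − 6 = 1, and the invariant factors of ∂_1 are all 1, so H_0 ≅ Z.
  H_1: rank ker ∂_1 − rank ∂_2 = (21 − 6) − 13 = 2, and the invariant factors of ∂_2 are all 1, so H_1 ≅ Z^2.
  H_2: rank ker ∂_2 − rank ∂_3 = (14 − 13) − 0 = 1, and there is no ∂_3, so H_2 ≅ Z.

As a check, the Euler characteristic is 7 − 21 + 14 = 0, which agrees with 1 − 2 + 1 = 0.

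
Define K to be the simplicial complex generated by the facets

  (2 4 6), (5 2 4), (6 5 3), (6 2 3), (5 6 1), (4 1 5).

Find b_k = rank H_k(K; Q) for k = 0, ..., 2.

b_0 = 1, b_1 = 1, b_2 = 0.

Fix the vertex order 1 < 2 < 3 < 4 < 5 < 6 and write every simplex with vertices in increasing order. Then dim K = 2 and the simplices of K are:

  0-simplices (6): [1], [2], [3], [4], [5], [6]
  1-simplices (12): [1,4], [1,5], [1,6], [2,3], [2,4], [2,5], [2,6], [3,5], [3,6], [4,5], [4,6], [5,6]
  2-simplices (6): [1,4,5], [1,5,6], [2,3,6], [2,4,5], [2,4,6], [3,5,6]

giving chain groups C_0 ≅ Z^6, C_1 ≅ Z^12, C_2 ≅ Z^6.

Boundary ∂_1: C_1 → C_0 is given by ∂[p,q] = [q] − [p].
The 6×12 boundary matrix has rank 5 and Smith normal form diag(1,1,1,1,1).

The boundary map ∂_2: C_2 → C_1 sends each 2-simplex [p,q,r] to [q,r] − [p,r] + [p,q]. For instance
  ∂[2,4,6] = [4,6] − [2,6] + [2,4],
  ∂[2,3,6] = [3,6] − [2,6] + [2,3].
This gives a 12×6 integer matrix of rank 6; reducing to Smith normal form yields diagonal entries (1,1,1,1,1,1).

Computing H_k = (kernel of ∂_k) / (image of ∂_{k+1}):

  H_0: rank C_0 − rank ∂_1 = 6 − 5 = 1, and the invariant factors of ∂_1 are all 1, so H_0 ≅ Z.
  H_1: rank ker ∂_1 − rank ∂_2 = (12 − 5) − 6 = 1, and the invariant factors of ∂_2 are all 1, so H_1 ≅ Z.
  H_2: rank ker ∂_2 − rank ∂_3 = (6 − 6) − 0 = 0, and there is no ∂_3, so H_2 ≅ 0.

(K is a triangulation of the cylinder S^1 x I.)

Hence the Betti numbers are b_0 = 1, b_1 = 1, b_2 = 0.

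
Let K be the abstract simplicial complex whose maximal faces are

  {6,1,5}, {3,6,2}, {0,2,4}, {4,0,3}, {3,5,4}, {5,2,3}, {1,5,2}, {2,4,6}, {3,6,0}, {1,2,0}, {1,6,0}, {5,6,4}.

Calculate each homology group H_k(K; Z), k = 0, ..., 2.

K has 7 vertices, 18 edges, 12 triangles.
rank ∂_0 = 0, rank ∂_1 = 6 ⇒ b_0 = 7 − 0 − 6 = 1; all invariant factors of ∂_1 are 1 so no torsion. So H_0 = Z.
rank ∂_1 = 6, rank ∂_2 = 12 ⇒ b_1 = 18 − 6 − 12 = 0; ∂_2 has invariant factor(s) [2] giving torsion. So H_1 = Z_2.
rank ∂_2 = 12, rank ∂_3 = 0 ⇒ b_2 = 12 − 12 − 0 = 0. So H_2 = 0.

H_0 ≅ Z,  H_1 ≅ Z_2,  H_2 = 0.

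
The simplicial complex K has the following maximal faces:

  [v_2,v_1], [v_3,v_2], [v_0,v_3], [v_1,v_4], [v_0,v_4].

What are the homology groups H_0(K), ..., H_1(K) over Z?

Order the vertices as v_0 < v_1 < v_2 < v_3 < v_4. Listing each simplex with vertices in this order, K has dimension 1 with simplices:

  0-simplices (5): [v_0], [v_1], [v_2], [v_3], [v_4]
  1-simplices (5): [v_0,v_3], [v_0,v_4], [v_1,v_2], [v_1,v_4], [v_2,v_3]

Hence C_0 ≅ Z^5, C_1 ≅ Z^5.

Boundary ∂_1: C_1 → C_0 maps an edge to its endpoints' difference, ∂[p,q] = q − p. For instance
  ∂[v_0,v_3] = [v_3] − [v_0].
This gives a 5×5 integer matrix of rank 4; reducing to Smith normal form yields diagonal entries (1,1,1,1).

Reading off H_k = ker ∂_k / im ∂_{k+1}:

  H_0: rank C_0 − rank ∂_1 = 5 − 4 = 1, and the invariant factors of ∂_1 are all 1, so H_0 ≅ Z.
  H_1: rank ker ∂_1 − rank ∂_2 = (5 − 4) − 0 = 1, and there is no ∂_2, so H_1 ≅ Z.

(K is a triangulation of the circle S^1.)

H_0 = Z,  H_1 = Z.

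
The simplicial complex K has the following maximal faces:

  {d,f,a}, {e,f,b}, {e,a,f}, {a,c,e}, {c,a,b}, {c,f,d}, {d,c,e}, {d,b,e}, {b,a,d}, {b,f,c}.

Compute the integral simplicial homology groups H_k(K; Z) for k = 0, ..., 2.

H_0 = Z,  H_1 = Z_2,  H_2 = 0.

Fix the vertex order a < b < c < d < e < f and write every simplex with vertices in increasing order. Then dim K = 2 and the simplices of K are:

  0-simplices (6): a, b, c, d, e, f
  1-simplices (15): ab, ac, ad, ae, af, bc, bd, be, bf, cd, ce, cf, de, df, ef
  2-simplices (10): abc, abd, ace, adf, aef, bcf, bde, bef, cde, cdf

giving chain groups C_0 ≅ Z^6, C_1 ≅ Z^15, C_2 ≅ Z^10.

The boundary map ∂_1: C_1 → C_0 is given by ∂[p,q] = [q] − [p]. For instance
  ∂cf = f − c.
This gives a 6×15 integer matrix of rank 5; reducing to Smith normal form yields diagonal entries (1,1,1,1,1).

Boundary ∂_2: C_2 → C_1 sends each 2-simplex [p,q,r] to [q,r] − [p,r] + [p,q]. For instance
  ∂cde = de − ce + cd,
  ∂aef = ef − af + ae.
The 15×10 boundary matrix has rank 10 and Smith normal form diag(1,1,1,1,1,1,1,1,1,2).

Reading off H_k = ker ∂_k / im ∂_{k+1}:

  H_0: rank C_0 − rank ∂_1 = 6 − 5 = 1, and the invariant factors of ∂_1 are all 1, so H_0 = Z.
  H_1: rank ker ∂_1 − rank ∂_2 = (15 − 5) − 10 = 0, and ∂_2 has invariant factor 2 > 1, so H_1 = Z_2.
  H_2: rank ker ∂_2 − rank ∂_3 = (10 − 10) − 0 = 0, and there is no ∂_3, so H_2 = 0.

(K is a triangulation of the real projective plane RP^2.)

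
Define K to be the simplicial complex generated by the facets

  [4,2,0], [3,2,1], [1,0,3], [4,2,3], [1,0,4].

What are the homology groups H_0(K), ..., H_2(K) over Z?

H_0 = Z,  H_1 = Z,  H_2 = 0.

Order the vertices as 0 < 1 < 2 < 3 < 4. Listing each simplex with vertices in this order, K has dimension 2 with simplices:

  0-simplices (5): [0], [1], [2], [3], [4]
  1-simplices (10): [0,1], [0,2], [0,3], [0,4], [1,2], [1,3], [1,4], [2,3], [2,4], [3,4]
  2-simplices (5): [0,1,3], [0,1,4], [0,2,4], [1,2,3], [2,3,4]

so the chain groups are C_0 ≅ Z^5, C_1 ≅ Z^10, C_2 ≅ Z^5.

∂_1: C_1 → C_0 maps an edge to its endpoints' difference, ∂[p,q] = q − p.
The resulting 5×10 matrix has rank 4, and its Smith normal form has invariant factors (1,1,1,1).

Boundary ∂_2: C_2 → C_1 sends each 2-simplex [p,q,r] to [q,r] − [p,r] + [p,q]. For instance
  ∂[0,1,4] = [1,4] − [0,4] + [0,1],
  ∂[0,1,3] = [1,3] − [0,3] + [0,1].
As a 10×5 matrix over Z this has rank 5, with invariant factors (1,1,1,1,1).

Now H_k = ker ∂_k / im ∂_{k+1}, so:

  H_0: rank C_0 − rank ∂_1 = 5 − 4 = 1, and the invariant factors of ∂_1 are all 1, so H_0 ≅ Z.
  H_1: rank ker ∂_1 − rank ∂_2 = (10 − 4) − 5 = 1, and the invariant factors of ∂_2 are all 1, so H_1 ≅ Z.
  H_2: rank ker ∂_2 − rank ∂_3 = (5 − 5) − 0 = 0, and there is no ∂_3, so H_2 ≅ 0.

As a check, the Euler characteristic is 5 − 10 + 5 = 0, which agrees with 1 − 1 + 0 = 0.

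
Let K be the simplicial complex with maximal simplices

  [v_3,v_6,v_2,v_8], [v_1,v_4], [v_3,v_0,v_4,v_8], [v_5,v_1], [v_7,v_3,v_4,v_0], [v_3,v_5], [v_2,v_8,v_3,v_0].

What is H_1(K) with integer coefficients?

Order the vertices as v_0 < v_1 < v_2 < v_3 < v_4 < v_5 < v_6 < v_7 < v_8. Listing each simplex with vertices in this order, K has dimension 3 with simplices:

  0-simplices (9): [v_0], [v_1], [v_2], [v_3], [v_4], [v_5], [v_6], [v_7], [v_8]
  1-simplices (18): (18 of them)
  2-simplices (13): (13 of them)
  3-simplices (4): [v_0,v_2,v_3,v_8], [v_0,v_3,v_4,v_7], [v_0,v_3,v_4,v_8], [v_2,v_3,v_6,v_8]

so the chain groups are C_0 ≅ Z^9, C_1 ≅ Z^18, C_2 ≅ Z^13, C_3 ≅ Z^4.

The boundary map ∂_1: C_1 → C_0 maps an edge to its endpoints' difference, ∂[p,q] = q − p.
The resulting 9×18 matrix has rank 8, and its Smith normal form has invariant factors (1,1,1,1,1,1,1,1).

∂_2: C_2 → C_1 acts by ∂[p,q,r] = [q,r] − [p,r] + [p,q]. For instance
  ∂[v_0,v_3,v_8] = [v_3,v_8] − [v_0,v_8] + [v_0,v_3],
  ∂[v_3,v_4,v_8] = [v_4,v_8] − [v_3,v_8] + [v_3,v_4].
The 18×13 boundary matrix has rank 9 and Smith normal form diag(1,1,1,1,1,1,1,1,1).

∂_3: C_3 → C_2 sends each 3-simplex σ to the alternating sum Σ_i (−1)^i (σ with its i-th vertex removed). For instance
  ∂[v_0,v_2,v_3,v_8] = [v_2,v_3,v_8] − [v_0,v_3,v_8] + [v_0,v_2,v_8] − [v_0,v_2,v_3],
  ∂[v_2,v_3,v_6,v_8] = [v_3,v_6,v_8] − [v_2,v_6,v_8] + [v_2,v_3,v_8] − [v_2,v_3,v_6].
As a 13×4 matrix over Z this has rank 4, with invariant factors (1,1,1,1).

Reading off H_k = ker ∂_k / im ∂_{k+1}:

  H_1: rank ker ∂_1 − rank ∂_2 = (18 − 8) − 9 = 1, and the invariant factors of ∂_2 are all 1, so H_1 ≅ Z.

H_1 ≅ Z.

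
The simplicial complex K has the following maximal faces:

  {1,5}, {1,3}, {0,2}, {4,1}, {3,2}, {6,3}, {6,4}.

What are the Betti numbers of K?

b_0 = 1, b_1 = 1.

We work with the vertex ordering 0 < 1 < 2 < 3 < 4 < 5 < 6. The simplices of K, each written with vertices in increasing order, are:

  0-simplices (7): [0], [1], [2], [3], [4], [5], [6]
  1-simplices (7): [0,2], [1,3], [1,4], [1,5], [2,3], [3,6], [4,6]

so the chain groups are C_0 ≅ Z^7, C_1 ≅ Z^7.

Boundary ∂_1: C_1 → C_0 maps an edge to its endpoints' difference, ∂[p,q] = q − p. For instance
  ∂[2,3] = [3] − [2].
The 7×7 boundary matrix has rank 6 and Smith normal form diag(1,1,1,1,1,1).

Computing H_k = (kernel of ∂_k) / (image of ∂_{k+1}):

  H_0: rank C_0 − rank ∂_1 = 7 − 6 = 1, and the invariant factors of ∂_1 are all 1, so H_0 = Z.
  H_1: rank ker ∂_1 − rank ∂_2 = (7 − 6) − 0 = 1, and there is no ∂_2, so H_1 = Z.

Hence the Betti numbers are b_0 = 1, b_1 = 1.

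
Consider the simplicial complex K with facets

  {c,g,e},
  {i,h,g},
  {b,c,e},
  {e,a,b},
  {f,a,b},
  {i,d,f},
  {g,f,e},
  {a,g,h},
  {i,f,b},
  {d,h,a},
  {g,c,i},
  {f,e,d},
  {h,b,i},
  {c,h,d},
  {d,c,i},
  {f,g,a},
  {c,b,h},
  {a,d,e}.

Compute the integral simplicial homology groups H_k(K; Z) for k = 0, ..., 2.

H_0 ≅ Z,  H_1 ≅ Z ⊕ Z/2,  H_2 = 0.

We work with the vertex ordering a < b < c < d < e < f < g < h < i. The simplices of K, each written with vertices in increasing order, are:

  0-simplices (9): a, b, c, d, e, f, g, h, i
  1-simplices (27): ab, ad, ae, af, ag, ah, bc, be, bf, bh, bi, cd, ce, cg, ch, ci, de, df, dh, di, ef, eg, fg, fi, gh, gi, hi
  2-simplices (18): abe, abf, ade, adh, afg, agh, bce, bch, bfi, bhi, cdh, cdi, ceg, cgi, def, dfi, efg, ghi

so the chain groups are C_0 ≅ Z^9, C_1 ≅ Z^27, C_2 ≅ Z^18.

Boundary ∂_1: C_1 → C_0 is given by ∂[p,q] = [q] − [p]. For instance
  ∂bf = f − b.
The resulting 9×27 matrix has rank 8, and its Smith normal form has invariant factors (1,1,1,1,1,1,1,1).

Boundary ∂_2: C_2 → C_1 maps a triangle to the signed sum of its edges. For instance
  ∂efg = fg − eg + ef,
  ∂abe = be − ae + ab.
The resulting 27×18 matrix has rank 18, and its Smith normal form has invariant factors (1,1,1,1,1,1,1,1,1,1,1,1,1,1,1,1,1,2).

From H_k ≅ ker(∂_k) / im(∂_{k+1}) we obtain:

  H_0: rank C_0 − rank ∂_1 = 9 − 8 = 1, and the invariant factors of ∂_1 are all 1, so H_0 ≅ Z.
  H_1: rank ker ∂_1 − rank ∂_2 = (27 − 8) − 18 = 1, and ∂_2 has invariant factor 2 > 1, so H_1 ≅ Z ⊕ Z/2.
  H_2: rank ker ∂_2 − rank ∂_3 = (18 − 18) − 0 = 0, and there is no ∂_3, so H_2 ≅ 0.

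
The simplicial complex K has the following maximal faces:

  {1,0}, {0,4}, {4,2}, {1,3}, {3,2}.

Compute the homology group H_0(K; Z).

H_0 ≅ Z.

Order the vertices as 0 < 1 < 2 < 3 < 4. Listing each simplex with vertices in this order, K has dimension 1 with simplices:

  0-simplices (5): [0], [1], [2], [3], [4]
  1-simplices (5): [0,1], [0,4], [1,3], [2,3], [2,4]

giving chain groups C_0 ≅ Z^5, C_1 ≅ Z^5.

The boundary map ∂_1: C_1 → C_0 is given by ∂[p,q] = [q] − [p]. For instance
  ∂[2,4] = [4] − [2].
As a 5×5 matrix over Z this has rank 4, with invariant factors (1,1,1,1).

Computing H_k = (kernel of ∂_k) / (image of ∂_{k+1}):

  H_0: rank C_0 − rank ∂_1 = 5 − 4 = 1, and the invariant factors of ∂_1 are all 1, so H_0 ≅ Z.

(K is a triangulation of the circle S^1.)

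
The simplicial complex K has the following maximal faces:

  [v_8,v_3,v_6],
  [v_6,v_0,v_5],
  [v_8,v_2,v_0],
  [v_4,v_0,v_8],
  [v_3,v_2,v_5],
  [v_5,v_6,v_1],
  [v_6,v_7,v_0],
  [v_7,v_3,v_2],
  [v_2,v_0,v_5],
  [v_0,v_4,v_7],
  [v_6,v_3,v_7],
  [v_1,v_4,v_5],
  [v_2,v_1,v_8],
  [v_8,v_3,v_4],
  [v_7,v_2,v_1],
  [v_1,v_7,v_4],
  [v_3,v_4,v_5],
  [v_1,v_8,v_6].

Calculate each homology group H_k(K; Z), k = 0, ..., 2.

H_0 = Z,  H_1 = Z^2,  H_2 = Z.

We work with the vertex ordering v_0 < v_1 < v_2 < v_3 < v_4 < v_5 < v_6 < v_7 < v_8. The simplices of K, each written with vertices in increasing order, are:

  0-simplices (9): [v_0], [v_1], [v_2], [v_3], [v_4], [v_5], [v_6], [v_7], [v_8]
  1-simplices (27): (27 of them)
  2-simplices (18): (18 of them)

giving chain groups C_0 ≅ Z^9, C_1 ≅ Z^27, C_2 ≅ Z^18.

∂_1: C_1 → C_0 is given by ∂[p,q] = [q] − [p]. For instance
  ∂[v_3,v_4] = [v_4] − [v_3].
The resulting 9×27 matrix has rank 8, and its Smith normal form has invariant factors (1,1,1,1,1,1,1,1).

Boundary ∂_2: C_2 → C_1 sends each 2-simplex [p,q,r] to [q,r] − [p,r] + [p,q]. For instance
  ∂[v_3,v_4,v_5] = [v_4,v_5] − [v_3,v_5] + [v_3,v_4],
  ∂[v_0,v_4,v_7] = [v_4,v_7] − [v_0,v_7] + [v_0,v_4].
This gives a 27×18 integer matrix of rank 17; reducing to Smith normal form yields diagonal entries (1,1,1,1,1,1,1,1,1,1,1,1,1,1,1,1,1).

Reading off H_k = ker ∂_k / im ∂_{k+1}:

  H_0: rank C_0 − rank ∂_1 = 9 − 8 = 1, and the invariant factors of ∂_1 are all 1, so H_0 ≅ Z.
  H_1: rank ker ∂_1 − rank ∂_2 = (27 − 8) − 17 = 2, and the invariant factors of ∂_2 are all 1, so H_1 ≅ Z^2.
  H_2: rank ker ∂_2 − rank ∂_3 = (18 − 17) − 0 = 1, and there is no ∂_3, so H_2 ≅ Z.

As a check, the Euler characteristic is 9 − 27 + 18 = 0, which agrees with 1 − 2 + 1 = 0.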